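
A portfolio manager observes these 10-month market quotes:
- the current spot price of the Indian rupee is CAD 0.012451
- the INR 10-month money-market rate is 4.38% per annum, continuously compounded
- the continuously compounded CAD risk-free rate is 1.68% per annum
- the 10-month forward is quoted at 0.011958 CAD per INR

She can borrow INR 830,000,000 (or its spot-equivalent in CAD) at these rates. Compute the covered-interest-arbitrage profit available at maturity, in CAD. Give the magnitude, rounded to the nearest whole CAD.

T = 10/12 years.
Keep in INR, deliver into the forward: 830,000,000·1.037174304·0.011958 = CAD 10,294,100.17.
Swap to CAD now, deposit: 830,000,000·0.012451·1.0140984589 = CAD 10,480,028.13.
The quoted forward undervalues INR, so borrow INR, convert to CAD at spot, deposit the CAD at 1.68%, and buy INR forward at 0.011958 to cover the loan.
Arbitrage profit = |10,294,100.17 − 10,480,028.13| = CAD 185,928.

CAD 185,928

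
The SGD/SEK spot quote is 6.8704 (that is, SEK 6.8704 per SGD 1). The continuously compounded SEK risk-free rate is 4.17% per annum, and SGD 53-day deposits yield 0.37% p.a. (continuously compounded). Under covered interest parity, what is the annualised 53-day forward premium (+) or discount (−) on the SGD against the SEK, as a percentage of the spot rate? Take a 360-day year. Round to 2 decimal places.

+3.81%

T = 53/360 years.
CIP forward (SEK per SGD) = 6.8704 × 1.006158/1.0005449 = 6.9089432.
Annualised premium = (F − S)/S × (1/T) = (6.9089432 − 6.8704)/6.8704 ÷ (53/360) = 3.81%.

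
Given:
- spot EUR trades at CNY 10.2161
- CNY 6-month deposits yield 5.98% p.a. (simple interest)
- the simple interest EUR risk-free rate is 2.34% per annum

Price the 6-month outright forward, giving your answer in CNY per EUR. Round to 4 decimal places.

T = 6/12 years.
CNY accumulates by 1 + 0.0598×6/12 = 1.029900.
EUR growth factor: 1 + 0.0234×6/12 = 1.011700.
Forward (CNY per EUR) = 10.2161 × 1.029900 / 1.011700 = 10.399883.

10.3999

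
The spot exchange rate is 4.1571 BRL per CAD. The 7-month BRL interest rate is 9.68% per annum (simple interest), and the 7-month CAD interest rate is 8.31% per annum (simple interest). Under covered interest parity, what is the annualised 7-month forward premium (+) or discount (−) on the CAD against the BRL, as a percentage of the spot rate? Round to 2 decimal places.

T = 7/12 years.
F = S · g_BRL/g_CAD = 4.1571 × 1.0564667/1.048475 = 4.1887863.
Annualised premium = (F − S)/S × (1/T) = (4.1887863 − 4.1571)/4.1571 ÷ (7/12) = 1.31%.

+1.31%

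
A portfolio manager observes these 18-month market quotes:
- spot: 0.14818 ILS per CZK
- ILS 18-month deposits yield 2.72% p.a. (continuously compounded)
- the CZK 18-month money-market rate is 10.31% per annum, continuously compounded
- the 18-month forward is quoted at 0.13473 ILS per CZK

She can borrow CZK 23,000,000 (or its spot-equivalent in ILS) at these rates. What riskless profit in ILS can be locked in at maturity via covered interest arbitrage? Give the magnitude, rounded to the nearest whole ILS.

T = 18/12 years.
Invest the CZK and cover forward: 23,000,000 × 1.167249352 × 0.13473 = ILS 3,617,060.62.
Convert at spot and invest in ILS: 23,000,000 × 0.14818 × 1.041643756 = ILS 3,550,067.75.
The quoted forward overvalues CZK, so borrow ILS, buy CZK at spot, deposit the CZK at 10.31%, and sell the proceeds forward at 0.13473.
Arbitrage profit = |3,617,060.62 − 3,550,067.75| = ILS 66,993.

ILS 66,993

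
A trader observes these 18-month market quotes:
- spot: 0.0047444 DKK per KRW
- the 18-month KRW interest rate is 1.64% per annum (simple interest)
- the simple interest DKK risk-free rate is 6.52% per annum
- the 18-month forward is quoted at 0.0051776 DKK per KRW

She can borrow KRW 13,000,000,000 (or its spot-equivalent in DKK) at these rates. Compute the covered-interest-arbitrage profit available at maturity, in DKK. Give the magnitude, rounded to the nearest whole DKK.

DKK 1,255,366

T = 18/12 years.
Invest the KRW and cover forward: 13,000,000,000 × 1.024600 × 0.0051776 = DKK 68,964,596.48.
Convert at spot and invest in DKK: 13,000,000,000 × 0.0047444 × 1.097800 = DKK 67,709,230.16.
The quoted forward overvalues KRW, so borrow DKK, buy KRW at spot, deposit the KRW at 1.64%, and sell the proceeds forward at 0.0051776.
The gap between the two covered legs is DKK 1,255,366.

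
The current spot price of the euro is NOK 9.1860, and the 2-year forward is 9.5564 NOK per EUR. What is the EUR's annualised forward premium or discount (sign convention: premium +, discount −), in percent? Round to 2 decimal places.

+2.02%

T = 2 years.
EUR trades forward at +4.03222% vs spot over the period.
×(1/T) gives 2.02% p.a.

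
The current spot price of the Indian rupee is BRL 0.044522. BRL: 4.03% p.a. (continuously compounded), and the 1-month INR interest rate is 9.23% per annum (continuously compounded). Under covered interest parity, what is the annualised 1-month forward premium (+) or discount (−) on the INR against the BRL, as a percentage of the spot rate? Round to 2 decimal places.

-5.19%

T = 1/12 years.
No-arbitrage forward: 0.044522 × 1.003364 / 1.0077213 = 0.044329491 BRL/INR.
Annualised premium = (F − S)/S × (1/T) = (0.044329491 − 0.044522)/0.044522 ÷ (1/12) = -5.19%.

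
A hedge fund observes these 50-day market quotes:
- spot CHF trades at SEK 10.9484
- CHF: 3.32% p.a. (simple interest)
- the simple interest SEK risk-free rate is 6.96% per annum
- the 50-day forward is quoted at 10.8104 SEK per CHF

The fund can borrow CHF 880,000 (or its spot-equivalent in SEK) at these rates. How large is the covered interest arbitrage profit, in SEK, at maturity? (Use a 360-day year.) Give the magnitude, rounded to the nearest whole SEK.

T = 50/360 years.
Invest the CHF and cover forward: 880,000 × 1.004611111 × 10.8104 = SEK 9,557,018.20.
Convert at spot and invest in SEK: 880,000 × 10.9484 × 1.009666667 = SEK 9,727,726.39.
The quoted forward undervalues CHF, so borrow CHF, convert to SEK at spot, deposit the SEK at 6.96%, and buy CHF forward at 10.8104 to cover the loan.
The gap between the two covered legs is SEK 170,708.

SEK 170,708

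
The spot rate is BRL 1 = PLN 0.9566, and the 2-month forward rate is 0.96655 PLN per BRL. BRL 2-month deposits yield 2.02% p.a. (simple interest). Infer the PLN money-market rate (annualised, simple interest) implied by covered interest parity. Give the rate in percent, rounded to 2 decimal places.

8.28%

T = 2/12 years.
F/S = 0.96655/0.9566 = 1.0104014 = (growth of PLN) / (growth of BRL).
BRL growth factor: 1 + 0.0202×2/12 = 1.0033667.
That pins the PLN growth at 1.0138031.
r = (1.0138031 − 1)/(2/12) = 0.082819 → 8.28%.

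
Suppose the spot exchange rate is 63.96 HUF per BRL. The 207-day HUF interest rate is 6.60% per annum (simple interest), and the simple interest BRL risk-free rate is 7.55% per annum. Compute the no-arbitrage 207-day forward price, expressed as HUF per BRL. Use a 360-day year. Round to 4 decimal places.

T = 207/360 years.
HUF accumulates by 1 + 0.0660×207/360 = 1.037950.
Growth of 1 BRL over T: 1 + 0.0755×207/360 = 1.0434125.
Forward (HUF per BRL) = 63.96 × 1.037950 / 1.0434125 = 63.625155.

63.6252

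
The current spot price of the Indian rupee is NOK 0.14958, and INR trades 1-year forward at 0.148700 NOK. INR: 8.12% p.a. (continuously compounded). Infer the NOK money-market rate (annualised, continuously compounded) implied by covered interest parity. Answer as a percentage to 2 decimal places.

7.53%

T = 1 year.
CIP gives F = S · g_NOK/g_INR, so g_NOK/g_INR = 0.1487/0.14958 = 0.9941169.
INR growth factor: e^(0.0812×1) = 1.0845878.
So the NOK growth factor = 1.0782071.
Take logs: ln 1.0782071 / 1 = 0.075300, so 7.53%.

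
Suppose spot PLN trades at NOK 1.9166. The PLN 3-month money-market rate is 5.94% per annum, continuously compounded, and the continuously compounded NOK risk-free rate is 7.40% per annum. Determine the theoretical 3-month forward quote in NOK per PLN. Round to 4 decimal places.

1.9236

T = 3/12 years.
NOK growth factor: e^(0.0740×3/12) = 1.0186722.
Growth of 1 PLN over T: e^(0.0594×3/12) = 1.0149608.
CIP: F = S · (grow NOK)/(grow PLN) = 1.9166 × 1.0186722/1.0149608 = 1.923608 NOK per PLN.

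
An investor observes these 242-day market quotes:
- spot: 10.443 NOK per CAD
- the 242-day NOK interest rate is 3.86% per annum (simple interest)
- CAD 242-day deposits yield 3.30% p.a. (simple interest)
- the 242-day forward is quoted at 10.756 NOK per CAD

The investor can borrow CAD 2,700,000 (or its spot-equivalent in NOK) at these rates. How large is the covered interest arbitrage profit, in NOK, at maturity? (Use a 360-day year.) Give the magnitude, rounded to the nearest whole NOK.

T = 242/360 years.
Route A — deposit CAD, sell forward: 2,700,000 × 1.0221833333 × 10.756 = NOK 29,685,430.62.
Route B — convert at spot, deposit NOK: 2,700,000 × 10.443 × 1.0259477778 = NOK 28,927,726.14.
The quoted forward overvalues CAD, so borrow NOK, buy CAD at spot, deposit the CAD at 3.30%, and sell the proceeds forward at 10.756.
Profit = 29,685,430.62 − 28,927,726.14 = NOK 757,704.

NOK 757,704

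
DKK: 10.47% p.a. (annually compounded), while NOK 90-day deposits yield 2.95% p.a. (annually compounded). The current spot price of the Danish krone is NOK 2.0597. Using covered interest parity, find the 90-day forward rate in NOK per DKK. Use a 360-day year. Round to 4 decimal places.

T = 90/360 years.
NOK accumulates by (1 + 0.0295)^(90/360) = 1.0072948.
DKK growth factor: (1 + 0.1047)^(90/360) = 1.0252059.
CIP: F = S · (grow NOK)/(grow DKK) = 2.0597 × 1.0072948/1.0252059 = 2.023716 NOK per DKK.

2.0237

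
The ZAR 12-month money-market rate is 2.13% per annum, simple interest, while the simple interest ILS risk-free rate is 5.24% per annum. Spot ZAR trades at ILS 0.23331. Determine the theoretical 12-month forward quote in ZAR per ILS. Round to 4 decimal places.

T = 1 year.
ILS accumulates by 1 + 0.0524×1 = 1.052400.
Growth of 1 ZAR over T: 1 + 0.0213×1 = 1.021300.
CIP: F = S · (grow ILS)/(grow ZAR) = 0.23331 × 1.052400/1.021300 = 0.2404146 ILS per ZAR.
Invert for ZAR per ILS: 1 / 0.2404146 = 4.1595.

4.1595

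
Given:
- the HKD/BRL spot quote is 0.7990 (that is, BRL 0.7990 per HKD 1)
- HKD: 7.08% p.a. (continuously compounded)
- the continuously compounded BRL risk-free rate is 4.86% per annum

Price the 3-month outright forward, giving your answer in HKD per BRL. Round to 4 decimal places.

T = 3/12 years.
BRL accumulates by e^(0.0486×3/12) = 1.0122241.
HKD accumulates by e^(0.0708×3/12) = 1.0178576.
So F = 0.799 × 1.0122241 / 1.0178576 = 0.7945778 (BRL/HKD).
Invert for HKD per BRL: 1 / 0.7945778 = 1.2585.

1.2585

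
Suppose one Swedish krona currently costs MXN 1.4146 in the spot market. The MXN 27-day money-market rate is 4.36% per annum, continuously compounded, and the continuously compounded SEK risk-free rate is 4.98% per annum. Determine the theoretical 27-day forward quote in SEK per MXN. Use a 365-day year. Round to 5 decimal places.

T = 27/365 years.
MXN growth factor: e^(0.0436×27/365) = 1.0032304.
SEK accumulates by e^(0.0498×27/365) = 1.0036906.
So F = 1.4146 × 1.0032304 / 1.0036906 = 1.413951 (MXN/SEK).
Quoted the other way: 1/1.413951 = 0.70724 SEK per MXN.

0.70724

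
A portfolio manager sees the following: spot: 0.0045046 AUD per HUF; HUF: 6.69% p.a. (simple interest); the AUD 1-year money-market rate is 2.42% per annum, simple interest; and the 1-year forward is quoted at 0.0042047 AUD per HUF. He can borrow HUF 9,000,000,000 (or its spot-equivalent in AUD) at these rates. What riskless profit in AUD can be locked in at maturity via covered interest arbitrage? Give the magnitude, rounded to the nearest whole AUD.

AUD 1,148,552

T = 1 year.
Keep in HUF, deliver into the forward: 9,000,000,000·1.066900·0.0042047 = AUD 40,373,949.87.
Swap to AUD now, deposit: 9,000,000,000·0.0045046·1.024200 = AUD 41,522,501.88.
The quoted forward undervalues HUF, so borrow HUF, convert to AUD at spot, deposit the AUD at 2.42%, and buy HUF forward at 0.0042047 to cover the loan.
The gap between the two covered legs is AUD 1,148,552.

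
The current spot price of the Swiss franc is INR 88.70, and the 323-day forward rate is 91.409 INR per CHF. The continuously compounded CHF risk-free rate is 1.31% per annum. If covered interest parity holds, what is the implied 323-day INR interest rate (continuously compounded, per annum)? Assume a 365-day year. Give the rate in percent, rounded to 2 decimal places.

T = 323/365 years.
By CIP, F/S equals the INR-to-CHF growth ratio: 91.409/88.7 = 1.0305411.
CHF growth factor: e^(0.0131×323/365) = 1.0116601.
Hence g_INR = 1.0425573.
Take logs: ln 1.0425573 / (323/365) = 0.047096, so 4.71%.

4.71%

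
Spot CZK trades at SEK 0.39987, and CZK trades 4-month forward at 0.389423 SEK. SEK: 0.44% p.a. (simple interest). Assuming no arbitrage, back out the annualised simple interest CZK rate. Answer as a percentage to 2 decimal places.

T = 4/12 years.
CIP gives F = S · g_SEK/g_CZK, so g_SEK/g_CZK = 0.389423/0.39987 = 0.9738740.
The SEK side grows by 1 + 0.0044×4/12 = 1.0014667.
So the CZK growth factor = 1.0283329.
(1.0283329 − 1)/T = 0.084999, i.e. 8.50%.

8.50%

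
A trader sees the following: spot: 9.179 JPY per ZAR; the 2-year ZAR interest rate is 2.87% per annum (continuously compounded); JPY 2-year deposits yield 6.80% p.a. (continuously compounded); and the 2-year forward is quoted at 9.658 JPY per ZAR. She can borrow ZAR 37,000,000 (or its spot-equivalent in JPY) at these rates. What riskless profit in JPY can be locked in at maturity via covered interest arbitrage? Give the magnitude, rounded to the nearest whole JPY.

T = 2 years.
Invest the ZAR and cover forward: 37,000,000 × 1.05907935742 × 9.658 = JPY 378,457,772.06.
Convert at spot and invest in JPY: 37,000,000 × 9.179 × 1.14568189359 = JPY 389,099,921.75.
The quoted forward undervalues ZAR, so borrow ZAR, convert to JPY at spot, deposit the JPY at 6.80%, and buy ZAR forward at 9.658 to cover the loan.
The gap between the two covered legs is JPY 10,642,150.

JPY 10,642,150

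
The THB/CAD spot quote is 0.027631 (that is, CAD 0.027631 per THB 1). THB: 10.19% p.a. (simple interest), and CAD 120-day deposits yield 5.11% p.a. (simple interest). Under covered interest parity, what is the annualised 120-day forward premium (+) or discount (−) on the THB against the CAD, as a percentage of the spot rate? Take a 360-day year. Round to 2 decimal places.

-4.91%

T = 120/360 years.
F = S · g_CAD/g_THB = 0.027631 × 1.0170333/1.0339667 = 0.027178484.
Annualised premium = (F − S)/S × (1/T) = (0.027178484 − 0.027631)/0.027631 ÷ (120/360) = -4.91%.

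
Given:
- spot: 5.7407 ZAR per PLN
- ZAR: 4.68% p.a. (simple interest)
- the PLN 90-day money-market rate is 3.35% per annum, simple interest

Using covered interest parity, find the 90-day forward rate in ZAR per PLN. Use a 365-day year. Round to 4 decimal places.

5.7594

T = 90/365 years.
ZAR accumulates by 1 + 0.0468×90/365 = 1.0115397.
PLN accumulates by 1 + 0.0335×90/365 = 1.0082603.
So F = 5.7407 × 1.0115397 / 1.0082603 = 5.759372 (ZAR/PLN).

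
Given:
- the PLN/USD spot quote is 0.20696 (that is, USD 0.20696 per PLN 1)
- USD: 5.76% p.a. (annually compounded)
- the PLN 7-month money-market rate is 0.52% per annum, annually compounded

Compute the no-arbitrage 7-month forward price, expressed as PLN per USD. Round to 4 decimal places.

T = 7/12 years.
USD accumulates by (1 + 0.0576)^(7/12) = 1.0332074.
PLN accumulates by (1 + 0.0052)^(7/12) = 1.0030301.
CIP: F = S · (grow USD)/(grow PLN) = 0.20696 × 1.0332074/1.0030301 = 0.2131866 USD per PLN.
Quoted the other way: 1/0.2131866 = 4.6907 PLN per USD.

4.6907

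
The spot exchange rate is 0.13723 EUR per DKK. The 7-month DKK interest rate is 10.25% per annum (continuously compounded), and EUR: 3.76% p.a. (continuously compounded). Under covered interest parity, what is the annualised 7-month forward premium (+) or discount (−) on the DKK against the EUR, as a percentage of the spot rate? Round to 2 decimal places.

T = 7/12 years.
F = S · g_EUR/g_DKK = 0.13723 × 1.0221756/1.0616154 = 0.13213180.
Annualised premium = (F − S)/S × (1/T) = (0.13213180 − 0.13723)/0.13723 ÷ (7/12) = -6.37%.

-6.37%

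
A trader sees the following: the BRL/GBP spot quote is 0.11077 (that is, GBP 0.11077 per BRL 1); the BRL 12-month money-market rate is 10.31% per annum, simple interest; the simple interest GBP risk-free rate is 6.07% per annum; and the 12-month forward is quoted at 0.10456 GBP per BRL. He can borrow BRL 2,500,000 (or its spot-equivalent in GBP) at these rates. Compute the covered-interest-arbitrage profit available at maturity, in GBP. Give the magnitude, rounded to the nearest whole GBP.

GBP 5,384

T = 1 year.
Route A — deposit BRL, sell forward: 2,500,000 × 1.103100 × 0.10456 = GBP 288,350.34.
Route B — convert at spot, deposit GBP: 2,500,000 × 0.11077 × 1.060700 = GBP 293,734.35.
The quoted forward undervalues BRL, so borrow BRL, convert to GBP at spot, deposit the GBP at 6.07%, and buy BRL forward at 0.10456 to cover the loan.
The gap between the two covered legs is GBP 5,384.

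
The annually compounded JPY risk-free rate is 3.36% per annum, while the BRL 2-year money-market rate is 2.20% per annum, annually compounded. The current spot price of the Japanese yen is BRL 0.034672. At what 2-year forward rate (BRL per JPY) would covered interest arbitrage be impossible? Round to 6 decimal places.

0.033898

T = 2 years.
BRL accumulates by (1 + 0.0220)^2 = 1.044484.
Growth of 1 JPY over T: (1 + 0.0336)^2 = 1.068329.
So F = 0.034672 × 1.044484 / 1.068329 = 0.03389812 (BRL/JPY).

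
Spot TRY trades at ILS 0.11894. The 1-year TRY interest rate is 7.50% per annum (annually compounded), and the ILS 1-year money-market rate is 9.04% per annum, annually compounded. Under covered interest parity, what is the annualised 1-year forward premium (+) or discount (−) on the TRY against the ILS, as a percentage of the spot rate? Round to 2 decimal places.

+1.43%

T = 1 year.
No-arbitrage forward: 0.11894 × 1.090400 / 1.075000 = 0.12064388 ILS/TRY.
Annualised premium = (F − S)/S × (1/T) = (0.12064388 − 0.11894)/0.11894 ÷ 1 = 1.43%.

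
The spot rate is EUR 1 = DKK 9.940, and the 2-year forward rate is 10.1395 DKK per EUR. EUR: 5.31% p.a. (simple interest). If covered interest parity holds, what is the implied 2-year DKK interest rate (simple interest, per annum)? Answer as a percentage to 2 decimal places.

6.42%

T = 2 years.
CIP gives F = S · g_DKK/g_EUR, so g_DKK/g_EUR = 10.1395/9.94 = 1.0200704.
EUR growth factor: 1 + 0.0531×2 = 1.106200.
That pins the DKK growth at 1.1284019.
r = (1.1284019 − 1)/2 = 0.064201 → 6.42%.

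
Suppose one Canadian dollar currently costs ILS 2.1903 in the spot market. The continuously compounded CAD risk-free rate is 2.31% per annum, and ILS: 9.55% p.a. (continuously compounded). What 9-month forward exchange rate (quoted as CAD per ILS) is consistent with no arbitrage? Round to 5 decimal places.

T = 9/12 years.
ILS growth factor: e^(0.0955×9/12) = 1.0742524.
CAD growth factor: e^(0.0231×9/12) = 1.0174759.
So F = 2.1903 × 1.0742524 / 1.0174759 = 2.312522 (ILS/CAD).
Quoted the other way: 1/2.312522 = 0.43243 CAD per ILS.

0.43243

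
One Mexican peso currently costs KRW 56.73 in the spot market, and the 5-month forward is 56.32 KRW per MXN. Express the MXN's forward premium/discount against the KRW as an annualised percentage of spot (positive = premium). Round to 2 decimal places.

-1.73%

T = 5/12 years.
Period premium: (56.32 − 56.73)/56.73 = -0.0072272.
Per annum: -0.0072272 / (5/12) = -0.017345 = -1.73%.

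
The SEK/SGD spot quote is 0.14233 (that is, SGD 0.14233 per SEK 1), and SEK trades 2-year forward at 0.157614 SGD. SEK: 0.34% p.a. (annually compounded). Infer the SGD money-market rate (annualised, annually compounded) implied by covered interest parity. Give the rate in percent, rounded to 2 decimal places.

5.59%

T = 2 years.
By CIP, F/S equals the SGD-to-SEK growth ratio: 0.157614/0.14233 = 1.1073842.
The SEK side grows by (1 + 0.0034)^2 = 1.0068116.
That pins the SGD growth at 1.1149273.
r = 1.1149273^(1/2) − 1 = 0.055901 → 5.59%.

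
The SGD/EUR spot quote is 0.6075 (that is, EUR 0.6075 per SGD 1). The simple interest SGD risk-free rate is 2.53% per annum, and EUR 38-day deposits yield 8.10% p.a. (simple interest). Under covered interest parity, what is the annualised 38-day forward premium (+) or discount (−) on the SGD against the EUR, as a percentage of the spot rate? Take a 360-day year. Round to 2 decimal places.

T = 38/360 years.
No-arbitrage forward: 0.6075 × 1.008550 / 1.0026706 = 0.6110622 EUR/SGD.
(F − S)/S ÷ T = (0.6110622 − 0.6075)/0.6075/(38/360) = 0.055551 → 5.56%.

+5.56%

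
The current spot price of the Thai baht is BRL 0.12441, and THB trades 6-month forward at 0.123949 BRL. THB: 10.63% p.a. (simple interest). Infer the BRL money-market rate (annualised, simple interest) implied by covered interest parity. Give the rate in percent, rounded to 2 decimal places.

9.85%

T = 6/12 years.
F/S = 0.123949/0.12441 = 0.9962945 = (growth of BRL) / (growth of THB).
THB growth factor: 1 + 0.1063×6/12 = 1.053150.
Hence g_BRL = 1.0492476.
(1.0492476 − 1)/T = 0.098495, i.e. 9.85%.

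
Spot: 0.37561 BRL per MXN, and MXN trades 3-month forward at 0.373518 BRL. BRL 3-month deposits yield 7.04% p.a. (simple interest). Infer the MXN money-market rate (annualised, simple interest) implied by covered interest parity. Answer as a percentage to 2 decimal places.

9.32%

T = 3/12 years.
F/S = 0.373518/0.37561 = 0.9944304 = (growth of BRL) / (growth of MXN).
BRL growth factor: 1 + 0.0704×3/12 = 1.017600.
That pins the MXN growth at 1.0232994.
(1.0232994 − 1)/T = 0.093198, i.e. 9.32%.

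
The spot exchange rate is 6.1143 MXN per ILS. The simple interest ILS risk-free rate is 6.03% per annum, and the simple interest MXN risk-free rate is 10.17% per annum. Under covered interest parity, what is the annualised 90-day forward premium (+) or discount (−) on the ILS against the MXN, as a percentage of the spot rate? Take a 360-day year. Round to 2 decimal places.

+4.08%

T = 90/360 years.
No-arbitrage forward: 6.1143 × 1.025425 / 1.015075 = 6.1766432 MXN/ILS.
(F − S)/S ÷ T = (6.1766432 − 6.1143)/6.1143/(90/360) = 0.040785 → 4.08%.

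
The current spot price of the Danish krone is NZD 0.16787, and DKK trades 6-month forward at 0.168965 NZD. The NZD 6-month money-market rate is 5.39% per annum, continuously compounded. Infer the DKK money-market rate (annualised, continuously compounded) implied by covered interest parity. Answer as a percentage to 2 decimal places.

T = 6/12 years.
CIP gives F = S · g_NZD/g_DKK, so g_NZD/g_DKK = 0.168965/0.16787 = 1.0065229.
The NZD side grows by e^(0.0539×6/12) = 1.0273164.
So the DKK growth factor = 1.0206587.
Take logs: ln 1.0206587 / (6/12) = 0.040896, so 4.09%.

4.09%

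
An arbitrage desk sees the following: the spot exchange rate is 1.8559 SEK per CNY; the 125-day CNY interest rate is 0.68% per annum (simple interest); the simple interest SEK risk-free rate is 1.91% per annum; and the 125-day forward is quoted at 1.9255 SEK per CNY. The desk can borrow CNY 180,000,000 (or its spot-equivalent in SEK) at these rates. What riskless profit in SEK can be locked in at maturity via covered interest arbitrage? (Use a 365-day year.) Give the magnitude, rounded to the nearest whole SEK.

T = 125/365 years.
Keep in CNY, deliver into the forward: 180,000,000·1.00232876712·1.9255 = SEK 347,397,127.40.
Swap to SEK now, deposit: 180,000,000·1.8559·1.00654109589 = SEK 336,247,131.58.
The quoted forward overvalues CNY, so borrow SEK, buy CNY at spot, deposit the CNY at 0.68%, and sell the proceeds forward at 1.9255.
Arbitrage profit = |347,397,127.40 − 336,247,131.58| = SEK 11,149,996.

SEK 11,149,996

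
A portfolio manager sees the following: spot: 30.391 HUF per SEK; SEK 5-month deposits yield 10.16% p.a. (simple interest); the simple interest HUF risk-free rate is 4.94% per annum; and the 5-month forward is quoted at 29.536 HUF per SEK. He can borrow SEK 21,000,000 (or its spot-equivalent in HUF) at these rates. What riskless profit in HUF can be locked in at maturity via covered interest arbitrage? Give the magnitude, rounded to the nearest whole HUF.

T = 5/12 years.
Route A — deposit SEK, sell forward: 21,000,000 × 1.04233333333 × 29.536 = HUF 646,513,504.00.
Route B — convert at spot, deposit HUF: 21,000,000 × 30.391 × 1.02058333333 = HUF 651,347,509.75.
The quoted forward undervalues SEK, so borrow SEK, convert to HUF at spot, deposit the HUF at 4.94%, and buy SEK forward at 29.536 to cover the loan.
Profit = 651,347,509.75 − 646,513,504.00 = HUF 4,834,006.

HUF 4,834,006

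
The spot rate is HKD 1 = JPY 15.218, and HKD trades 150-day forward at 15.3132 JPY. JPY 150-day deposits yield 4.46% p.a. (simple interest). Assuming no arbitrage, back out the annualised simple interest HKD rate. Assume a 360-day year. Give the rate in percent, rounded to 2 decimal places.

2.94%

T = 150/360 years.
F/S = 15.3132/15.218 = 1.0062557 = (growth of JPY) / (growth of HKD).
JPY growth factor: 1 + 0.0446×150/360 = 1.0185833.
So the HKD growth factor = 1.012251.
r = (1.012251 − 1)/(150/360) = 0.029402 → 2.94%.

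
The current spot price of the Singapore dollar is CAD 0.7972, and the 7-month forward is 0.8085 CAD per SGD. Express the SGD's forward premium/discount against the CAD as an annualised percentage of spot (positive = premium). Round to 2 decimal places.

T = 7/12 years.
(F − S)/S = (0.8085 − 0.7972)/0.7972 = 0.0141746.
×(1/T) gives 2.43% p.a.

+2.43%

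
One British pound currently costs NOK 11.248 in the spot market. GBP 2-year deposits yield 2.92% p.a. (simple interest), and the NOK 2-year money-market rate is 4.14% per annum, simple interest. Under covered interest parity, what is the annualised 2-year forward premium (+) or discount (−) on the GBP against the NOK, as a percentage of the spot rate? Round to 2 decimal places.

+1.15%

T = 2 years.
F = S · g_NOK/g_GBP = 11.248 × 1.082800/1.058400 = 11.507308.
Annualised premium = (F − S)/S × (1/T) = (11.507308 − 11.248)/11.248 ÷ 2 = 1.15%.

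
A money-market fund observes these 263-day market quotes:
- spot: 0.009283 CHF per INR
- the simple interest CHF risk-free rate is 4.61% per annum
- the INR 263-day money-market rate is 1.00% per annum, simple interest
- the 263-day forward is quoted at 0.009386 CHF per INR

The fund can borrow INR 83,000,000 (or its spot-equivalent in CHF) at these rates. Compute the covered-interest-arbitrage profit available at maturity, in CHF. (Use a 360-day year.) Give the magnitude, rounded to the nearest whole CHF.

CHF 11,709

T = 263/360 years.
Invest the INR and cover forward: 83,000,000 × 1.00730556 × 0.009386 = CHF 784,729.31.
Convert at spot and invest in CHF: 83,000,000 × 0.009283 × 1.03367861 = CHF 796,438.00.
The quoted forward undervalues INR, so borrow INR, convert to CHF at spot, deposit the CHF at 4.61%, and buy INR forward at 0.009386 to cover the loan.
Profit = 796,438.00 − 784,729.31 = CHF 11,709.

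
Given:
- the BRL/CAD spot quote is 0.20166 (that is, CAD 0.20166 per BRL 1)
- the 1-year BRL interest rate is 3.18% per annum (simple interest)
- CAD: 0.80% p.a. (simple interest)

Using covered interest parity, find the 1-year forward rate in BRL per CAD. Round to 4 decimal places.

5.0759

T = 1 year.
Growth of 1 CAD over T: 1 + 0.0080×1 = 1.008000.
Growth of 1 BRL over T: 1 + 0.0318×1 = 1.031800.
So F = 0.20166 × 1.008000 / 1.031800 = 0.1970084 (CAD/BRL).
Invert for BRL per CAD: 1 / 0.1970084 = 5.0759.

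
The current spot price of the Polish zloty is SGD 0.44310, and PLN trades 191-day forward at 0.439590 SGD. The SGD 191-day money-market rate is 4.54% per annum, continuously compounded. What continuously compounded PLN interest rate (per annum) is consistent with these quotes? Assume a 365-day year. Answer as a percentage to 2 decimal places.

T = 191/365 years.
By CIP, F/S equals the SGD-to-PLN growth ratio: 0.43959/0.4431 = 0.9920785.
The SGD side grows by e^(0.0454×191/365) = 1.0240417.
Hence g_PLN = 1.0322184.
r = ln(1.0322184)/(191/365) = 0.060598 → 6.06%.

6.06%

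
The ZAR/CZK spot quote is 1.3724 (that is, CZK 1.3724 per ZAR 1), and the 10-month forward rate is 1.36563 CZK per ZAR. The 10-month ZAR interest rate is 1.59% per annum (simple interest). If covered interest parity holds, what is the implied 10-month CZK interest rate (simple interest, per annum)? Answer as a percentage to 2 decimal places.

T = 10/12 years.
CIP gives F = S · g_CZK/g_ZAR, so g_CZK/g_ZAR = 1.36563/1.3724 = 0.9950670.
ZAR growth factor: 1 + 0.0159×10/12 = 1.013250.
So the CZK growth factor = 1.0082516.
r = (1.0082516 − 1)/(10/12) = 0.009902 → 0.99%.

0.99%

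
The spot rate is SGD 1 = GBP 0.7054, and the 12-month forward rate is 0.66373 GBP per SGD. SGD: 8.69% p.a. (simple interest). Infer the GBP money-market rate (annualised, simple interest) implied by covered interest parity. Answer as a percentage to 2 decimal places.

2.27%

T = 1 year.
By CIP, F/S equals the GBP-to-SGD growth ratio: 0.66373/0.7054 = 0.9409271.
The SGD side grows by 1 + 0.0869×1 = 1.086900.
Hence g_GBP = 1.0226937.
r = (1.0226937 − 1)/1 = 0.022694 → 2.27%.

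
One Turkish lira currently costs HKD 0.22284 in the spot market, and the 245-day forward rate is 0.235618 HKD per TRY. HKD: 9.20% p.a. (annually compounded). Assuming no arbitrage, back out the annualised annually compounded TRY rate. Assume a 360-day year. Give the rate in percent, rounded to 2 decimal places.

T = 245/360 years.
By CIP, F/S equals the HKD-to-TRY growth ratio: 0.235618/0.22284 = 1.0573416.
The HKD side grows by (1 + 0.0920)^(245/360) = 1.0617264.
Hence g_TRY = 1.004147.
Annualise: 1.004147^(360/245) − 1 = 0.006099 = 0.61%.

0.61%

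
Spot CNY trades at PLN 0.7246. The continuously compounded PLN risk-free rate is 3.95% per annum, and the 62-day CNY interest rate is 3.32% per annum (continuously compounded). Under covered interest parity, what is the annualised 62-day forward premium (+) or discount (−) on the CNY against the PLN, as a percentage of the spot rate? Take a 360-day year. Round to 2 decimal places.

T = 62/360 years.
No-arbitrage forward: 0.7246 × 1.006826 / 1.0057342 = 0.7253866 PLN/CNY.
Annualised premium = (F − S)/S × (1/T) = (0.7253866 − 0.7246)/0.7246 ÷ (62/360) = 0.63%.

+0.63%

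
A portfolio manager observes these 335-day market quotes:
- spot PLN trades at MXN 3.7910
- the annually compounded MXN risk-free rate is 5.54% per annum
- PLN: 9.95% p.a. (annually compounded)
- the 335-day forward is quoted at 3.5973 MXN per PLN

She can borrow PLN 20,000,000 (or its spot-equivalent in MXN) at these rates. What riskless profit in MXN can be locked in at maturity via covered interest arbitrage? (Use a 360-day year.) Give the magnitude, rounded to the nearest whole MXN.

MXN 1,136,095

T = 335/360 years.
Keep in PLN, deliver into the forward: 20,000,000·1.0922811869·3.5973 = MXN 78,585,262.27.
Swap to MXN now, deposit: 20,000,000·3.7910·1.0514555145 = MXN 79,721,357.11.
The quoted forward undervalues PLN, so borrow PLN, convert to MXN at spot, deposit the MXN at 5.54%, and buy PLN forward at 3.5973 to cover the loan.
Profit = 79,721,357.11 − 78,585,262.27 = MXN 1,136,095.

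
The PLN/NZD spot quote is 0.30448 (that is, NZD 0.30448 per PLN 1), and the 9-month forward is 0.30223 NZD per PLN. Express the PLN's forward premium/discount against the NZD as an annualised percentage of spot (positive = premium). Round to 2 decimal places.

T = 9/12 years.
(F − S)/S = (0.30223 − 0.30448)/0.30448 = -0.0073896.
Annualise by dividing by T: -0.0073896 / (9/12) = -0.009853 → -0.99%.

-0.99%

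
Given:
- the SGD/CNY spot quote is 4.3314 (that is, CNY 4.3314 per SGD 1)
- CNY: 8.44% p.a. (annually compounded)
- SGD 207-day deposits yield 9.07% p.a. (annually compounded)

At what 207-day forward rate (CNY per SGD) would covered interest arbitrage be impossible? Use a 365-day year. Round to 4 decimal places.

4.3172

T = 207/365 years.
CNY growth factor: (1 + 0.0844)^(207/365) = 1.0470244.
SGD growth factor: (1 + 0.0907)^(207/365) = 1.0504698.
Forward (CNY per SGD) = 4.3314 × 1.0470244 / 1.0504698 = 4.317194.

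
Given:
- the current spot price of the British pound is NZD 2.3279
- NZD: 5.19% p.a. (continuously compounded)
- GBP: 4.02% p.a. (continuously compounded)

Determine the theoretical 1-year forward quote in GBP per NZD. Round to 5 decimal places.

0.42458

T = 1 year.
Growth of 1 NZD over T: e^(0.0519×1) = 1.0532704.
GBP growth factor: e^(0.0402×1) = 1.041019.
CIP: F = S · (grow NZD)/(grow GBP) = 2.3279 × 1.0532704/1.041019 = 2.355296 NZD per GBP.
Quoted the other way: 1/2.355296 = 0.42458 GBP per NZD.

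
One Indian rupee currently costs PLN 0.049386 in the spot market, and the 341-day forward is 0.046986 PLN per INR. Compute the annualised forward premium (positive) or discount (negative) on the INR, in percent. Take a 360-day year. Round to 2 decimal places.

T = 341/360 years.
(F − S)/S = (0.046986 − 0.049386)/0.049386 = -0.0485968.
Per annum: -0.0485968 / (341/360) = -0.051305 = -5.13%.

-5.13%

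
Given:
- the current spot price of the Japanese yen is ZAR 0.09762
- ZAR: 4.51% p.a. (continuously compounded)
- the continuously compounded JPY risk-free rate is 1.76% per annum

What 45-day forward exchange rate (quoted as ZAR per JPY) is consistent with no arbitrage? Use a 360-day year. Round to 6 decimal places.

T = 45/360 years.
ZAR growth factor: e^(0.0451×45/360) = 1.0056534.
JPY accumulates by e^(0.0176×45/360) = 1.0022024.
CIP: F = S · (grow ZAR)/(grow JPY) = 0.09762 × 1.0056534/1.0022024 = 0.09795615 ZAR per JPY.

0.097956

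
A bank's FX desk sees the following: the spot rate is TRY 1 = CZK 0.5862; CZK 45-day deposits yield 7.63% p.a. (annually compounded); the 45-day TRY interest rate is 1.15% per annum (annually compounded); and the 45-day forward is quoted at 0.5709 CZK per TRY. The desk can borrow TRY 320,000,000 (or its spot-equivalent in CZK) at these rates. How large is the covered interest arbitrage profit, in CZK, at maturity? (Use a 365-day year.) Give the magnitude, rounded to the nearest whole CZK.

T = 45/365 years.
Keep in TRY, deliver into the forward: 320,000,000·1.00141071191·0.5709 = CZK 182,945,720.14.
Swap to CZK now, deposit: 320,000,000·0.5862·1.00910646174 = CZK 189,292,226.52.
The quoted forward undervalues TRY, so borrow TRY, convert to CZK at spot, deposit the CZK at 7.63%, and buy TRY forward at 0.5709 to cover the loan.
Profit = 189,292,226.52 − 182,945,720.14 = CZK 6,346,506.

CZK 6,346,506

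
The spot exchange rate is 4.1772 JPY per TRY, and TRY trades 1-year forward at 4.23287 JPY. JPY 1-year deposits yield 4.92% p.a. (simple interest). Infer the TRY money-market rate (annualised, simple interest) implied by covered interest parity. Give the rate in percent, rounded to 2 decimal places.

3.54%

T = 1 year.
CIP gives F = S · g_JPY/g_TRY, so g_JPY/g_TRY = 4.23287/4.1772 = 1.0133271.
The JPY side grows by 1 + 0.0492×1 = 1.049200.
That pins the TRY growth at 1.0354011.
(1.0354011 − 1)/T = 0.035401, i.e. 3.54%.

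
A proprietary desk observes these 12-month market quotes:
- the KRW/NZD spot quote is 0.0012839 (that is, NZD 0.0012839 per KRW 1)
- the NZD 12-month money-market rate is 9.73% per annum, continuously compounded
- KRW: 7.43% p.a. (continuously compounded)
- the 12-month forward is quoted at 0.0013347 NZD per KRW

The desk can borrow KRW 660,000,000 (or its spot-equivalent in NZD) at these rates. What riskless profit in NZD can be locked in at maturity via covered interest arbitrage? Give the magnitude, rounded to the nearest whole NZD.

NZD 14,878

T = 1 year.
Keep in KRW, deliver into the forward: 660,000,000·1.0771299·0.0013347 = NZD 948,845.88.
Swap to NZD now, deposit: 660,000,000·0.0012839·1.10219098 = NZD 933,967.98.
The quoted forward overvalues KRW, so borrow NZD, buy KRW at spot, deposit the KRW at 7.43%, and sell the proceeds forward at 0.0013347.
The gap between the two covered legs is NZD 14,878.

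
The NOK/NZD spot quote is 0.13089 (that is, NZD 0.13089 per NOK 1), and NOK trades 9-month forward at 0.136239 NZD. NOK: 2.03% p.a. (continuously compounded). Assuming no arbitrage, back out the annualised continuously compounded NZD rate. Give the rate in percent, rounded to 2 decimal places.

T = 9/12 years.
By CIP, F/S equals the NZD-to-NOK growth ratio: 0.136239/0.13089 = 1.0408664.
NOK growth factor: e^(0.0203×9/12) = 1.0153415.
That pins the NZD growth at 1.0568349.
r = ln(1.0568349)/(9/12) = 0.073705 → 7.37%.

7.37%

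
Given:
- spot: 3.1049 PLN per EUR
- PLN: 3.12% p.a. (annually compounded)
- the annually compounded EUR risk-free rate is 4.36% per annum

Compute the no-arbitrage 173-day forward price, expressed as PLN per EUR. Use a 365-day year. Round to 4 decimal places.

T = 173/365 years.
Growth of 1 PLN over T: (1 + 0.0312)^(173/365) = 1.0146685.
EUR growth factor: (1 + 0.0436)^(173/365) = 1.0204333.
Forward (PLN per EUR) = 3.1049 × 1.0146685 / 1.0204333 = 3.087359.

3.0874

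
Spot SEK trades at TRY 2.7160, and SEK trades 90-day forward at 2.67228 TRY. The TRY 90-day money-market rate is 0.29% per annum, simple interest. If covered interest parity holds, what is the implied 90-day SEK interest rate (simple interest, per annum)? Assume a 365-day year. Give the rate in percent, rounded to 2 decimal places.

T = 90/365 years.
By CIP, F/S equals the TRY-to-SEK growth ratio: 2.67228/2.716 = 0.9839028.
The TRY side grows by 1 + 0.0029×90/365 = 1.0007151.
That pins the SEK growth at 1.0170874.
(1.0170874 − 1)/T = 0.069299, i.e. 6.93%.

6.93%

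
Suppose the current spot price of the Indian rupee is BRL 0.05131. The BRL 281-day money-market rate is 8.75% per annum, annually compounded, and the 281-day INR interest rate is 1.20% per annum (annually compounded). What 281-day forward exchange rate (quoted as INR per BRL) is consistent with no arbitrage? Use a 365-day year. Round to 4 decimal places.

18.4391

T = 281/365 years.
BRL accumulates by (1 + 0.0875)^(281/365) = 1.06670798.
INR growth factor: (1 + 0.0120)^(281/365) = 1.00922566.
So F = 0.05131 × 1.06670798 / 1.00922566 = 0.054232456 (BRL/INR).
Quoted the other way: 1/0.054232456 = 18.4391 INR per BRL.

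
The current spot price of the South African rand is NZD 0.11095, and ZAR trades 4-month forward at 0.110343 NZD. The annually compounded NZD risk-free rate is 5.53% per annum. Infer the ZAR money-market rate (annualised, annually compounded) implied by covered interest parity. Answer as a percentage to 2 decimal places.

7.28%

T = 4/12 years.
By CIP, F/S equals the NZD-to-ZAR growth ratio: 0.110343/0.11095 = 0.9945291.
NZD growth factor: (1 + 0.0553)^(4/12) = 1.0181036.
So the ZAR growth factor = 1.0237042.
Annualise: 1.0237042^(12/4) − 1 = 0.072812 = 7.28%.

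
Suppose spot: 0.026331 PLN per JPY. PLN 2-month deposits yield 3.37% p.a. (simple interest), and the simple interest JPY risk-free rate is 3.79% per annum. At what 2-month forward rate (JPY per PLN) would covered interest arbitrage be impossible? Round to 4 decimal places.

38.0045

T = 2/12 years.
Growth of 1 PLN over T: 1 + 0.0337×2/12 = 1.00561667.
Growth of 1 JPY over T: 1 + 0.0379×2/12 = 1.00631667.
Forward (PLN per JPY) = 0.026331 × 1.00561667 / 1.00631667 = 0.026312684.
Invert for JPY per PLN: 1 / 0.026312684 = 38.0045.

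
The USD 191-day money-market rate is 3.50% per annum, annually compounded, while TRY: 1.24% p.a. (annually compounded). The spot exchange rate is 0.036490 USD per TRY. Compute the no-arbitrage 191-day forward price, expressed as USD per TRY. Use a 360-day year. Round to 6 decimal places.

T = 191/360 years.
USD growth factor: (1 + 0.0350)^(191/360) = 1.0184195.
TRY growth factor: (1 + 0.0124)^(191/360) = 1.0065599.
Forward (USD per TRY) = 0.03649 × 1.0184195 / 1.0065599 = 0.03691994.

0.036920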